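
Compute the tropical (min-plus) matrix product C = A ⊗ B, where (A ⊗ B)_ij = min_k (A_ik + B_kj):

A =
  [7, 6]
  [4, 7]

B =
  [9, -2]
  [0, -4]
A ⊗ B =
  [6, 2]
  [7, 2]

Apply the min-plus product entry-by-entry:
  C[0][0] = min over k of (A[0][0] + B[0][0] = 7 + 9 = 16, A[0][1] + B[1][0] = 6 + 0 = 6) = 6 (attained at k = 1)
  C[0][1] = min over k of (A[0][0] + B[0][1] = 7 + -2 = 5, A[0][1] + B[1][1] = 6 + -4 = 2) = 2 (attained at k = 1)
  C[1][0] = min over k of (A[1][0] + B[0][0] = 4 + 9 = 13, A[1][1] + B[1][0] = 7 + 0 = 7) = 7 (attained at k = 1)
  C[1][1] = min over k of (A[1][0] + B[0][1] = 4 + -2 = 2, A[1][1] + B[1][1] = 7 + -4 = 3) = 2 (attained at k = 0)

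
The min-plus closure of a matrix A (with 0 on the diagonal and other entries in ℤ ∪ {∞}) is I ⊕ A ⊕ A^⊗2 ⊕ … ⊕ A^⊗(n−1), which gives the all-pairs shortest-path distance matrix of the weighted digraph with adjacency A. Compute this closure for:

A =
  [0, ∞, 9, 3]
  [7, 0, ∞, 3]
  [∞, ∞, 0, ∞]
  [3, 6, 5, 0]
Closure =
  [0, 9, 8, 3]
  [6, 0, 8, 3]
  [∞, ∞, 0, ∞]
  [3, 6, 5, 0]

This is the Floyd-Warshall all-pairs shortest-path computation. For each intermediate vertex k = 0, 1, …, 3, update dist[i][j] ← min(dist[i][j], dist[i][k] + dist[k][j]). The final matrix gives, for each (i, j), the minimum total weight of any directed path from i to j (possibly empty when i = j).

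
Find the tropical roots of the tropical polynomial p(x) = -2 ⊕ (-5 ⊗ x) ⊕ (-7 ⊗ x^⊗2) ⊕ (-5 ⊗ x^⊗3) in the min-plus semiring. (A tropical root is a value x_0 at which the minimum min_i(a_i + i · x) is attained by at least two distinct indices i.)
Roots: {-2, 2, 3}

Each tropical root is a break point of the lower envelope of the lines y = a_i + i · x (there are 4 lines, with slopes 0, 1, ..., 3). Only the lines that attain the minimum somewhere contribute to roots; other lines are dominated. Here the surviving (envelope) indices are i = 3, i = 2, i = 1, i = 0.
Intersections between consecutive envelope lines give the roots: for adjacent envelope indices i < j the intersection is x = (a_i − a_j) / (j − i). Reading off the sorted break points: {-2, 2, 3}.
Verification: at each break x_0, at least two indices attain the minimum of min_i(a_i + i · x_0).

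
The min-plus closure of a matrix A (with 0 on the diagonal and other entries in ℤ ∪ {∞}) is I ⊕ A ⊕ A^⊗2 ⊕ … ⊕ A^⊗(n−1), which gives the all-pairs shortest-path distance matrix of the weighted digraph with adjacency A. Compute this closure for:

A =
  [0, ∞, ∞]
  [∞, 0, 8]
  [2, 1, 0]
Closure =
  [0, ∞, ∞]
  [10, 0, 8]
  [2, 1, 0]

This is the Floyd-Warshall all-pairs shortest-path computation. For each intermediate vertex k = 0, 1, …, 2, update dist[i][j] ← min(dist[i][j], dist[i][k] + dist[k][j]). The final matrix gives, for each (i, j), the minimum total weight of any directed path from i to j (possibly empty when i = j).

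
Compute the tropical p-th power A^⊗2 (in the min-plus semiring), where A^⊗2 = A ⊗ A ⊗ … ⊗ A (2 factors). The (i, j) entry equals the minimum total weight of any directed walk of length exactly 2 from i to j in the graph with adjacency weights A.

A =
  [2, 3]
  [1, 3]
A^⊗2 =
  [4, 5]
  [3, 4]

Each entry (A^⊗2)_ij equals the minimum over all length-2 walks i = v_0 → v_1 → … → v_2 = j of Σ_t A[v_t][v_{t+1}]. For example, for (i, j) = (0, 1) we minimise over 2 possible intermediate vertex sequences; the minimum is 5, attained along the walk 0 → 0 → 1.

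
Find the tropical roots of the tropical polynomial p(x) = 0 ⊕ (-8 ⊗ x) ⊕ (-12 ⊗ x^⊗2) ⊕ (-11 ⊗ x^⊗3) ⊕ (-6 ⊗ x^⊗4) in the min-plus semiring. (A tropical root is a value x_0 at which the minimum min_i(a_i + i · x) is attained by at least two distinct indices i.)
Roots: {-5, -1, 4, 8}

Each tropical root is a break point of the lower envelope of the lines y = a_i + i · x (there are 5 lines, with slopes 0, 1, ..., 4). Only the lines that attain the minimum somewhere contribute to roots; other lines are dominated. Here the surviving (envelope) indices are i = 4, i = 3, i = 2, i = 1, i = 0.
Intersections between consecutive envelope lines give the roots: for adjacent envelope indices i < j the intersection is x = (a_i − a_j) / (j − i). Reading off the sorted break points: {-5, -1, 4, 8}.
Verification: at each break x_0, at least two indices attain the minimum of min_i(a_i + i · x_0).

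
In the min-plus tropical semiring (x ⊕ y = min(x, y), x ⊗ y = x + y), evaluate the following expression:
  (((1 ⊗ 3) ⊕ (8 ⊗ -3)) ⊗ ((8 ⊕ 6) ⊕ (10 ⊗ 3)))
(((1 ⊗ 3) ⊕ (8 ⊗ -3)) ⊗ ((8 ⊕ 6) ⊕ (10 ⊗ 3))) = 10

Expand innermost to outermost. Recall ⊕ takes the minimum of its arguments and ⊗ takes their sum. Working out the expression (((1 ⊗ 3) ⊕ (8 ⊗ -3)) ⊗ ((8 ⊕ 6) ⊕ (10 ⊗ 3))) gives 10.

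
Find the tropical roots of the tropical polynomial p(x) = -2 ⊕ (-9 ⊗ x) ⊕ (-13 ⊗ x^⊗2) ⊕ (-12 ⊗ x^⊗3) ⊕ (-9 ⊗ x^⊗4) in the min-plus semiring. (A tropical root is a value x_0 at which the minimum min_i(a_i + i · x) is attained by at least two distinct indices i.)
Roots: {-3, -1, 4, 7}

Each tropical root is a break point of the lower envelope of the lines y = a_i + i · x (there are 5 lines, with slopes 0, 1, ..., 4). Only the lines that attain the minimum somewhere contribute to roots; other lines are dominated. Here the surviving (envelope) indices are i = 4, i = 3, i = 2, i = 1, i = 0.
Intersections between consecutive envelope lines give the roots: for adjacent envelope indices i < j the intersection is x = (a_i − a_j) / (j − i). Reading off the sorted break points: {-3, -1, 4, 7}.
Verification: at each break x_0, at least two indices attain the minimum of min_i(a_i + i · x_0).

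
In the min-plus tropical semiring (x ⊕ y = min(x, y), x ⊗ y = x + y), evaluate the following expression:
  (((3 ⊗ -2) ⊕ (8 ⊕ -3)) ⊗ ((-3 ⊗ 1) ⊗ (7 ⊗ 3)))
(((3 ⊗ -2) ⊕ (8 ⊕ -3)) ⊗ ((-3 ⊗ 1) ⊗ (7 ⊗ 3))) = 5

Expand innermost to outermost. Recall ⊕ takes the minimum of its arguments and ⊗ takes their sum. Working out the expression (((3 ⊗ -2) ⊕ (8 ⊕ -3)) ⊗ ((-3 ⊗ 1) ⊗ (7 ⊗ 3))) gives 5.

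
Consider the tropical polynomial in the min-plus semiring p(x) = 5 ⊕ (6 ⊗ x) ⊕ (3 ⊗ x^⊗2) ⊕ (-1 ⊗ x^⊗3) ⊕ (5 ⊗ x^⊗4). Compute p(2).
p(2) = 5

A tropical monomial a ⊗ x^⊗i evaluates to a + i · x. Evaluating each term at x = 2:
  Term 0 contributes 5 + 0 · 2 = 5
  Term 1 contributes 6 + 1 · 2 = 8
  Term 2 contributes 3 + 2 · 2 = 7
  Term 3 contributes -1 + 3 · 2 = 5
  Term 4 contributes 5 + 4 · 2 = 13
p(2) = ⊕ of these = min[5, 8, 7, 5, 13] = 5.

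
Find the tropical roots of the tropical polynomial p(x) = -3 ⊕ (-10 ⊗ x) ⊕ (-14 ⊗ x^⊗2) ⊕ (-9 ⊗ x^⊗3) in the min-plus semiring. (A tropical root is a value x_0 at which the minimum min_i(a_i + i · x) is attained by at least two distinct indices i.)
Roots: {-5, 4, 7}

Each tropical root is a break point of the lower envelope of the lines y = a_i + i · x (there are 4 lines, with slopes 0, 1, ..., 3). Only the lines that attain the minimum somewhere contribute to roots; other lines are dominated. Here the surviving (envelope) indices are i = 3, i = 2, i = 1, i = 0.
Intersections between consecutive envelope lines give the roots: for adjacent envelope indices i < j the intersection is x = (a_i − a_j) / (j − i). Reading off the sorted break points: {-5, 4, 7}.
Verification: at each break x_0, at least two indices attain the minimum of min_i(a_i + i · x_0).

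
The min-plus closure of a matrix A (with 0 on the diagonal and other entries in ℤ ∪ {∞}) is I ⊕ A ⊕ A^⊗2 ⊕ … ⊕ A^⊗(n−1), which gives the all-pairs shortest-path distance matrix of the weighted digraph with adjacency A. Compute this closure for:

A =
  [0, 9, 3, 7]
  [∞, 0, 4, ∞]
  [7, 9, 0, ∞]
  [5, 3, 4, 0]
Closure =
  [0, 9, 3, 7]
  [11, 0, 4, 18]
  [7, 9, 0, 14]
  [5, 3, 4, 0]

This is the Floyd-Warshall all-pairs shortest-path computation. For each intermediate vertex k = 0, 1, …, 3, update dist[i][j] ← min(dist[i][j], dist[i][k] + dist[k][j]). The final matrix gives, for each (i, j), the minimum total weight of any directed path from i to j (possibly empty when i = j).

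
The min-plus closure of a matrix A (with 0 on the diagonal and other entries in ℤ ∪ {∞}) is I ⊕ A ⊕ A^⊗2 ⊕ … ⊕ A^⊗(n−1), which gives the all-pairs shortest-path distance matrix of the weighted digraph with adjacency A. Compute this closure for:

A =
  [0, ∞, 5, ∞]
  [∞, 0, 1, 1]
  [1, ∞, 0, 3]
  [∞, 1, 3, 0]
Closure =
  [0, 9, 5, 8]
  [2, 0, 1, 1]
  [1, 4, 0, 3]
  [3, 1, 2, 0]

This is the Floyd-Warshall all-pairs shortest-path computation. For each intermediate vertex k = 0, 1, …, 3, update dist[i][j] ← min(dist[i][j], dist[i][k] + dist[k][j]). The final matrix gives, for each (i, j), the minimum total weight of any directed path from i to j (possibly empty when i = j).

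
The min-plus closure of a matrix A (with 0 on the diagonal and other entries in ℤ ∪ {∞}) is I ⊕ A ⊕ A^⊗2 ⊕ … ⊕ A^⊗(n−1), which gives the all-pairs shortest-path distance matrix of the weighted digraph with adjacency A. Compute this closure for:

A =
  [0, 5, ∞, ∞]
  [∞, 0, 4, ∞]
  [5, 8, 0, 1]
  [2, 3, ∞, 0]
Closure =
  [0, 5, 9, 10]
  [7, 0, 4, 5]
  [3, 4, 0, 1]
  [2, 3, 7, 0]

This is the Floyd-Warshall all-pairs shortest-path computation. For each intermediate vertex k = 0, 1, …, 3, update dist[i][j] ← min(dist[i][j], dist[i][k] + dist[k][j]). The final matrix gives, for each (i, j), the minimum total weight of any directed path from i to j (possibly empty when i = j).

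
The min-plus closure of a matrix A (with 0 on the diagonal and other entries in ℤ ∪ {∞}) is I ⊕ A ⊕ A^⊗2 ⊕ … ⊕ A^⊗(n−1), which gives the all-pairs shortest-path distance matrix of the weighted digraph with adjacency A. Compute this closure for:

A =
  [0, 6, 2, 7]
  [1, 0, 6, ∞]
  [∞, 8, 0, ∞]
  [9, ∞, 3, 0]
Closure =
  [0, 6, 2, 7]
  [1, 0, 3, 8]
  [9, 8, 0, 16]
  [9, 11, 3, 0]

This is the Floyd-Warshall all-pairs shortest-path computation. For each intermediate vertex k = 0, 1, …, 3, update dist[i][j] ← min(dist[i][j], dist[i][k] + dist[k][j]). The final matrix gives, for each (i, j), the minimum total weight of any directed path from i to j (possibly empty when i = j).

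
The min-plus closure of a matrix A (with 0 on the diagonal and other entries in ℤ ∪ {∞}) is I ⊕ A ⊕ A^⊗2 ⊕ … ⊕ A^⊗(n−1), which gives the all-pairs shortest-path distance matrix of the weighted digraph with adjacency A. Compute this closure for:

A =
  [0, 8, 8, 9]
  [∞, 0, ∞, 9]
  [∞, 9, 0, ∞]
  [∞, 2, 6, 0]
Closure =
  [0, 8, 8, 9]
  [∞, 0, 15, 9]
  [∞, 9, 0, 18]
  [∞, 2, 6, 0]

This is the Floyd-Warshall all-pairs shortest-path computation. For each intermediate vertex k = 0, 1, …, 3, update dist[i][j] ← min(dist[i][j], dist[i][k] + dist[k][j]). The final matrix gives, for each (i, j), the minimum total weight of any directed path from i to j (possibly empty when i = j).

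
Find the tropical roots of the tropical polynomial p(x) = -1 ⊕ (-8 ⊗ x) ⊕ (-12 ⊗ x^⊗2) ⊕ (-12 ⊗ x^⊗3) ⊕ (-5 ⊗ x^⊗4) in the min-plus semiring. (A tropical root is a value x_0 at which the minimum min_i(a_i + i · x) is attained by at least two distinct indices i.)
Roots: {-7, 0, 4, 7}

Each tropical root is a break point of the lower envelope of the lines y = a_i + i · x (there are 5 lines, with slopes 0, 1, ..., 4). Only the lines that attain the minimum somewhere contribute to roots; other lines are dominated. Here the surviving (envelope) indices are i = 4, i = 3, i = 2, i = 1, i = 0.
Intersections between consecutive envelope lines give the roots: for adjacent envelope indices i < j the intersection is x = (a_i − a_j) / (j − i). Reading off the sorted break points: {-7, 0, 4, 7}.
Verification: at each break x_0, at least two indices attain the minimum of min_i(a_i + i · x_0).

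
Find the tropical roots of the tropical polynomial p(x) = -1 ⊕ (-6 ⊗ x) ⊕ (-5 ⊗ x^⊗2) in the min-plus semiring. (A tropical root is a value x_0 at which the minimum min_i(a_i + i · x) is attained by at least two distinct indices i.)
Roots: {-1, 5}

Each tropical root is a break point of the lower envelope of the lines y = a_i + i · x (there are 3 lines, with slopes 0, 1, ..., 2). Only the lines that attain the minimum somewhere contribute to roots; other lines are dominated. Here the surviving (envelope) indices are i = 2, i = 1, i = 0.
Intersections between consecutive envelope lines give the roots: for adjacent envelope indices i < j the intersection is x = (a_i − a_j) / (j − i). Reading off the sorted break points: {-1, 5}.
Verification: at each break x_0, at least two indices attain the minimum of min_i(a_i + i · x_0).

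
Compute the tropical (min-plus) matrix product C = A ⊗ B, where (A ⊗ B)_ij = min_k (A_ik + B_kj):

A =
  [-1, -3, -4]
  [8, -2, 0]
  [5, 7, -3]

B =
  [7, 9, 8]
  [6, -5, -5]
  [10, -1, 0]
A ⊗ B =
  [3, -8, -8]
  [4, -7, -7]
  [7, -4, -3]

Apply the min-plus product entry-by-entry:
  C[0][0] = min over k of (A[0][0] + B[0][0] = -1 + 7 = 6, A[0][1] + B[1][0] = -3 + 6 = 3, A[0][2] + B[2][0] = -4 + 10 = 6) = 3 (attained at k = 1)
  C[0][1] = min over k of (A[0][0] + B[0][1] = -1 + 9 = 8, A[0][1] + B[1][1] = -3 + -5 = -8, A[0][2] + B[2][1] = -4 + -1 = -5) = -8 (attained at k = 1)
  C[0][2] = min over k of (A[0][0] + B[0][2] = -1 + 8 = 7, A[0][1] + B[1][2] = -3 + -5 = -8, A[0][2] + B[2][2] = -4 + 0 = -4) = -8 (attained at k = 1)
  C[1][0] = min over k of (A[1][0] + B[0][0] = 8 + 7 = 15, A[1][1] + B[1][0] = -2 + 6 = 4, A[1][2] + B[2][0] = 0 + 10 = 10) = 4 (attained at k = 1)
  C[1][1] = min over k of (A[1][0] + B[0][1] = 8 + 9 = 17, A[1][1] + B[1][1] = -2 + -5 = -7, A[1][2] + B[2][1] = 0 + -1 = -1) = -7 (attained at k = 1)
  C[1][2] = min over k of (A[1][0] + B[0][2] = 8 + 8 = 16, A[1][1] + B[1][2] = -2 + -5 = -7, A[1][2] + B[2][2] = 0 + 0 = 0) = -7 (attained at k = 1)
  C[2][0] = min over k of (A[2][0] + B[0][0] = 5 + 7 = 12, A[2][1] + B[1][0] = 7 + 6 = 13, A[2][2] + B[2][0] = -3 + 10 = 7) = 7 (attained at k = 2)
  C[2][1] = min over k of (A[2][0] + B[0][1] = 5 + 9 = 14, A[2][1] + B[1][1] = 7 + -5 = 2, A[2][2] + B[2][1] = -3 + -1 = -4) = -4 (attained at k = 2)
  C[2][2] = min over k of (A[2][0] + B[0][2] = 5 + 8 = 13, A[2][1] + B[1][2] = 7 + -5 = 2, A[2][2] + B[2][2] = -3 + 0 = -3) = -3 (attained at k = 2)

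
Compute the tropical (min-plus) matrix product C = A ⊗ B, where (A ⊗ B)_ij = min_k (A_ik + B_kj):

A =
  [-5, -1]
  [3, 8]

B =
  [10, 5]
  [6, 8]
A ⊗ B =
  [5, 0]
  [13, 8]

Apply the min-plus product entry-by-entry:
  C[0][0] = min over k of (A[0][0] + B[0][0] = -5 + 10 = 5, A[0][1] + B[1][0] = -1 + 6 = 5) = 5 (attained at k = 0)
  C[0][1] = min over k of (A[0][0] + B[0][1] = -5 + 5 = 0, A[0][1] + B[1][1] = -1 + 8 = 7) = 0 (attained at k = 0)
  C[1][0] = min over k of (A[1][0] + B[0][0] = 3 + 10 = 13, A[1][1] + B[1][0] = 8 + 6 = 14) = 13 (attained at k = 0)
  C[1][1] = min over k of (A[1][0] + B[0][1] = 3 + 5 = 8, A[1][1] + B[1][1] = 8 + 8 = 16) = 8 (attained at k = 0)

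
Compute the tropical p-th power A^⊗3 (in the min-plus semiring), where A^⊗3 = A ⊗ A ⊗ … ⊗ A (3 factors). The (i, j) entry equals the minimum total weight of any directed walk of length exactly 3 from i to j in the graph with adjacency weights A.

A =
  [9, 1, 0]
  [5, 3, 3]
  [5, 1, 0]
A^⊗3 =
  [5, 1, 0]
  [8, 4, 3]
  [5, 1, 0]

Each entry (A^⊗3)_ij equals the minimum over all length-3 walks i = v_0 → v_1 → … → v_3 = j of Σ_t A[v_t][v_{t+1}]. For example, for (i, j) = (0, 2) we minimise over 9 possible intermediate vertex sequences; the minimum is 0, attained along the walk 0 → 2 → 2 → 2.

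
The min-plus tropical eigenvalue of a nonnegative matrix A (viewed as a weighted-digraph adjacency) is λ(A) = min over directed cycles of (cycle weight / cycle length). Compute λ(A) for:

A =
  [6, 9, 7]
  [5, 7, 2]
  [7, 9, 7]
λ(A) = 11/2

Enumerate directed cycles and compute their means (weight / length). Sample:
  cycle 0 → 0: weight = 6, length = 1, mean = 6/1 ≈ 6.000
  cycle 1 → 1: weight = 7, length = 1, mean = 7/1 ≈ 7.000
  cycle 2 → 2: weight = 7, length = 1, mean = 7/1 ≈ 7.000
  cycle 0 → 1 → 0: weight = 14, length = 2, mean = 14/2 ≈ 7.000
  cycle 0 → 2 → 0: weight = 14, length = 2, mean = 14/2 ≈ 7.000
  cycle 1 → 0 → 1: weight = 14, length = 2, mean = 14/2 ≈ 7.000
Minimum mean = 5.500, attained e.g. along the cycle 1 → 2 → 1 with weight 11 and length 2. So λ(A) = 11/2 = 11/2.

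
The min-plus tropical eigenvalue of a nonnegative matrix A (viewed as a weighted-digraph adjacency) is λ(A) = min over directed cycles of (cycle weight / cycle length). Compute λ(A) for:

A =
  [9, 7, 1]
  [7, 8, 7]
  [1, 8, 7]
λ(A) = 1

Enumerate directed cycles and compute their means (weight / length). Sample:
  cycle 0 → 0: weight = 9, length = 1, mean = 9/1 ≈ 9.000
  cycle 1 → 1: weight = 8, length = 1, mean = 8/1 ≈ 8.000
  cycle 2 → 2: weight = 7, length = 1, mean = 7/1 ≈ 7.000
  cycle 0 → 1 → 0: weight = 14, length = 2, mean = 14/2 ≈ 7.000
  cycle 0 → 2 → 0: weight = 2, length = 2, mean = 2/2 ≈ 1.000
  cycle 1 → 0 → 1: weight = 14, length = 2, mean = 14/2 ≈ 7.000
Minimum mean = 1.000, attained e.g. along the cycle 0 → 2 → 0 with weight 2 and length 2. So λ(A) = 2/2 = 1.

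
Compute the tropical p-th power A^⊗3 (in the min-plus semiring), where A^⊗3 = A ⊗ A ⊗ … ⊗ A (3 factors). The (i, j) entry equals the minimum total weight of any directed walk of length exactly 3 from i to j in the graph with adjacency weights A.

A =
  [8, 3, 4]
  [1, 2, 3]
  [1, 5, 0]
A^⊗3 =
  [5, 7, 4]
  [4, 6, 3]
  [1, 4, 0]

Each entry (A^⊗3)_ij equals the minimum over all length-3 walks i = v_0 → v_1 → … → v_3 = j of Σ_t A[v_t][v_{t+1}]. For example, for (i, j) = (0, 2) we minimise over 9 possible intermediate vertex sequences; the minimum is 4, attained along the walk 0 → 2 → 2 → 2.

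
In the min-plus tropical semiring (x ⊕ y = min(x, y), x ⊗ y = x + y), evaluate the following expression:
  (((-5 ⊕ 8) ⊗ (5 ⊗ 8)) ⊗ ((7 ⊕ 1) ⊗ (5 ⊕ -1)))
(((-5 ⊕ 8) ⊗ (5 ⊗ 8)) ⊗ ((7 ⊕ 1) ⊗ (5 ⊕ -1))) = 8

Expand innermost to outermost. Recall ⊕ takes the minimum of its arguments and ⊗ takes their sum. Working out the expression (((-5 ⊕ 8) ⊗ (5 ⊗ 8)) ⊗ ((7 ⊕ 1) ⊗ (5 ⊕ -1))) gives 8.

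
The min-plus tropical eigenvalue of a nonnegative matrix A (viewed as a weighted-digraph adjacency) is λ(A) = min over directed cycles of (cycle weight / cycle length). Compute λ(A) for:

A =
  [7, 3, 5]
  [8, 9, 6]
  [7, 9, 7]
λ(A) = 16/3

Enumerate directed cycles and compute their means (weight / length). Sample:
  cycle 0 → 0: weight = 7, length = 1, mean = 7/1 ≈ 7.000
  cycle 1 → 1: weight = 9, length = 1, mean = 9/1 ≈ 9.000
  cycle 2 → 2: weight = 7, length = 1, mean = 7/1 ≈ 7.000
  cycle 0 → 1 → 0: weight = 11, length = 2, mean = 11/2 ≈ 5.500
  cycle 0 → 2 → 0: weight = 12, length = 2, mean = 12/2 ≈ 6.000
  cycle 1 → 0 → 1: weight = 11, length = 2, mean = 11/2 ≈ 5.500
Minimum mean = 5.333, attained e.g. along the cycle 0 → 1 → 2 → 0 with weight 16 and length 3. So λ(A) = 16/3 = 16/3.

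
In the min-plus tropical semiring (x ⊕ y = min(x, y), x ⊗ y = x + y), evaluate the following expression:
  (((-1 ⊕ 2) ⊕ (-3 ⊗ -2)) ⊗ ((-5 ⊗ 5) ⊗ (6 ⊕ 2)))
(((-1 ⊕ 2) ⊕ (-3 ⊗ -2)) ⊗ ((-5 ⊗ 5) ⊗ (6 ⊕ 2))) = -3

Expand innermost to outermost. Recall ⊕ takes the minimum of its arguments and ⊗ takes their sum. Working out the expression (((-1 ⊕ 2) ⊕ (-3 ⊗ -2)) ⊗ ((-5 ⊗ 5) ⊗ (6 ⊕ 2))) gives -3.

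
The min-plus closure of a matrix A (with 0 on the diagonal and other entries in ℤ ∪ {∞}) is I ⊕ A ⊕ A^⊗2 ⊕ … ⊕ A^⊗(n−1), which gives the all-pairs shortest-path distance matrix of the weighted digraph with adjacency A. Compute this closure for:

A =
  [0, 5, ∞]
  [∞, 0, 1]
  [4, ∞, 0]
Closure =
  [0, 5, 6]
  [5, 0, 1]
  [4, 9, 0]

This is the Floyd-Warshall all-pairs shortest-path computation. For each intermediate vertex k = 0, 1, …, 2, update dist[i][j] ← min(dist[i][j], dist[i][k] + dist[k][j]). The final matrix gives, for each (i, j), the minimum total weight of any directed path from i to j (possibly empty when i = j).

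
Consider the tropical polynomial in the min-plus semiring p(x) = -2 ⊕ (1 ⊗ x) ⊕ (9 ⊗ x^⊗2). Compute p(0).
p(0) = -2

A tropical monomial a ⊗ x^⊗i evaluates to a + i · x. Evaluating each term at x = 0:
  Term 0 contributes -2 + 0 · 0 = -2
  Term 1 contributes 1 + 1 · 0 = 1
  Term 2 contributes 9 + 2 · 0 = 9
p(0) = ⊕ of these = min[-2, 1, 9] = -2.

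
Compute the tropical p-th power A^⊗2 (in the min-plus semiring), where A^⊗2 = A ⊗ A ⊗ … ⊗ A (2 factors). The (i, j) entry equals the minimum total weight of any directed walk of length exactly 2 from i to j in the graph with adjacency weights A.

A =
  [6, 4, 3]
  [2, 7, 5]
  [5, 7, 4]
A^⊗2 =
  [6, 10, 7]
  [8, 6, 5]
  [9, 9, 8]

Each entry (A^⊗2)_ij equals the minimum over all length-2 walks i = v_0 → v_1 → … → v_2 = j of Σ_t A[v_t][v_{t+1}]. For example, for (i, j) = (0, 2) we minimise over 3 possible intermediate vertex sequences; the minimum is 7, attained along the walk 0 → 2 → 2.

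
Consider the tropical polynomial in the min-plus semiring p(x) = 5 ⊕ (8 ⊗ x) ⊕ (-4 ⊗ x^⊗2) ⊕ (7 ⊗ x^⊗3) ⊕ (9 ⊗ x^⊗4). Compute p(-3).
p(-3) = -10

A tropical monomial a ⊗ x^⊗i evaluates to a + i · x. Evaluating each term at x = -3:
  Term 0 contributes 5 + 0 · -3 = 5
  Term 1 contributes 8 + 1 · -3 = 5
  Term 2 contributes -4 + 2 · -3 = -10
  Term 3 contributes 7 + 3 · -3 = -2
  Term 4 contributes 9 + 4 · -3 = -3
p(-3) = ⊕ of these = min[5, 5, -10, -2, -3] = -10.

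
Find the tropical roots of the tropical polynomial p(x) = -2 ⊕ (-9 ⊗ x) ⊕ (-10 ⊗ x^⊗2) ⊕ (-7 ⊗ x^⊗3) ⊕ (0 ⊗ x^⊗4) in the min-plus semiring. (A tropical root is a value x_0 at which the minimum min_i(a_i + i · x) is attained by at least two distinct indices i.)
Roots: {-7, -3, 1, 7}

Each tropical root is a break point of the lower envelope of the lines y = a_i + i · x (there are 5 lines, with slopes 0, 1, ..., 4). Only the lines that attain the minimum somewhere contribute to roots; other lines are dominated. Here the surviving (envelope) indices are i = 4, i = 3, i = 2, i = 1, i = 0.
Intersections between consecutive envelope lines give the roots: for adjacent envelope indices i < j the intersection is x = (a_i − a_j) / (j − i). Reading off the sorted break points: {-7, -3, 1, 7}.
Verification: at each break x_0, at least two indices attain the minimum of min_i(a_i + i · x_0).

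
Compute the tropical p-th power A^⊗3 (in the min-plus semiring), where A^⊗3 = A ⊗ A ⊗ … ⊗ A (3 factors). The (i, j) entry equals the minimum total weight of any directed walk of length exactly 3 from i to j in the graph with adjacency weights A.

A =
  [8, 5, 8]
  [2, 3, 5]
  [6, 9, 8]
A^⊗3 =
  [10, 11, 13]
  [8, 9, 11]
  [13, 14, 16]

Each entry (A^⊗3)_ij equals the minimum over all length-3 walks i = v_0 → v_1 → … → v_3 = j of Σ_t A[v_t][v_{t+1}]. For example, for (i, j) = (0, 2) we minimise over 9 possible intermediate vertex sequences; the minimum is 13, attained along the walk 0 → 1 → 1 → 2.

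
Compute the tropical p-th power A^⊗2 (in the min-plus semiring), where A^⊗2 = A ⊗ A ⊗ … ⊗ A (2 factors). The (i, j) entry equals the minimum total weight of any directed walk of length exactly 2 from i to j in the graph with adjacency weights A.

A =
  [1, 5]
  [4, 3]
A^⊗2 =
  [2, 6]
  [5, 6]

Each entry (A^⊗2)_ij equals the minimum over all length-2 walks i = v_0 → v_1 → … → v_2 = j of Σ_t A[v_t][v_{t+1}]. For example, for (i, j) = (0, 1) we minimise over 2 possible intermediate vertex sequences; the minimum is 6, attained along the walk 0 → 0 → 1.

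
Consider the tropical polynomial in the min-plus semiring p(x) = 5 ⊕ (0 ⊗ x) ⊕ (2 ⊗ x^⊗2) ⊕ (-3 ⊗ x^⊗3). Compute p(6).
p(6) = 5

A tropical monomial a ⊗ x^⊗i evaluates to a + i · x. Evaluating each term at x = 6:
  Term 0 contributes 5 + 0 · 6 = 5
  Term 1 contributes 0 + 1 · 6 = 6
  Term 2 contributes 2 + 2 · 6 = 14
  Term 3 contributes -3 + 3 · 6 = 15
p(6) = ⊕ of these = min[5, 6, 14, 15] = 5.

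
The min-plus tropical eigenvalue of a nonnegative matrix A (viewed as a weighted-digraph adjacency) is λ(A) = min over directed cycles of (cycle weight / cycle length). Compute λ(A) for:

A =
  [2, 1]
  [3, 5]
λ(A) = 2

Enumerate directed cycles and compute their means (weight / length). Sample:
  cycle 0 → 0: weight = 2, length = 1, mean = 2/1 ≈ 2.000
  cycle 1 → 1: weight = 5, length = 1, mean = 5/1 ≈ 5.000
  cycle 0 → 1 → 0: weight = 4, length = 2, mean = 4/2 ≈ 2.000
  cycle 1 → 0 → 1: weight = 4, length = 2, mean = 4/2 ≈ 2.000
Minimum mean = 2.000, attained e.g. along the cycle 0 → 0 with weight 2 and length 1. So λ(A) = 2/1 = 2.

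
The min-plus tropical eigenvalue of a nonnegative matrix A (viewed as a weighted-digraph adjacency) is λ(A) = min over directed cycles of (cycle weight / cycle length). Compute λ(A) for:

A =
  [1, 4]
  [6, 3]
λ(A) = 1

Enumerate directed cycles and compute their means (weight / length). Sample:
  cycle 0 → 0: weight = 1, length = 1, mean = 1/1 ≈ 1.000
  cycle 1 → 1: weight = 3, length = 1, mean = 3/1 ≈ 3.000
  cycle 0 → 1 → 0: weight = 10, length = 2, mean = 10/2 ≈ 5.000
  cycle 1 → 0 → 1: weight = 10, length = 2, mean = 10/2 ≈ 5.000
Minimum mean = 1.000, attained e.g. along the cycle 0 → 0 with weight 1 and length 1. So λ(A) = 1/1 = 1.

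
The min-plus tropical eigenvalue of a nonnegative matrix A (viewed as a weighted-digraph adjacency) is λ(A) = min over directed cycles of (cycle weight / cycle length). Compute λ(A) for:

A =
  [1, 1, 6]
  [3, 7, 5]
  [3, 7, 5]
λ(A) = 1

Enumerate directed cycles and compute their means (weight / length). Sample:
  cycle 0 → 0: weight = 1, length = 1, mean = 1/1 ≈ 1.000
  cycle 1 → 1: weight = 7, length = 1, mean = 7/1 ≈ 7.000
  cycle 2 → 2: weight = 5, length = 1, mean = 5/1 ≈ 5.000
  cycle 0 → 1 → 0: weight = 4, length = 2, mean = 4/2 ≈ 2.000
  cycle 0 → 2 → 0: weight = 9, length = 2, mean = 9/2 ≈ 4.500
  cycle 1 → 0 → 1: weight = 4, length = 2, mean = 4/2 ≈ 2.000
Minimum mean = 1.000, attained e.g. along the cycle 0 → 0 with weight 1 and length 1. So λ(A) = 1/1 = 1.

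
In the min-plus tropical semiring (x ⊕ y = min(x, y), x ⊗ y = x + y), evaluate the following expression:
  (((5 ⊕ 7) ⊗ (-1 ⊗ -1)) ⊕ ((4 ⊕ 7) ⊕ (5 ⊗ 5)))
(((5 ⊕ 7) ⊗ (-1 ⊗ -1)) ⊕ ((4 ⊕ 7) ⊕ (5 ⊗ 5))) = 3

Expand innermost to outermost. Recall ⊕ takes the minimum of its arguments and ⊗ takes their sum. Working out the expression (((5 ⊕ 7) ⊗ (-1 ⊗ -1)) ⊕ ((4 ⊕ 7) ⊕ (5 ⊗ 5))) gives 3.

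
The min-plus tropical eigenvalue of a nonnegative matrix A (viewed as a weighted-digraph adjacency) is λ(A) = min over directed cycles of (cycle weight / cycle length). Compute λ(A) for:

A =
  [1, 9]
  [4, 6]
λ(A) = 1

Enumerate directed cycles and compute their means (weight / length). Sample:
  cycle 0 → 0: weight = 1, length = 1, mean = 1/1 ≈ 1.000
  cycle 1 → 1: weight = 6, length = 1, mean = 6/1 ≈ 6.000
  cycle 0 → 1 → 0: weight = 13, length = 2, mean = 13/2 ≈ 6.500
  cycle 1 → 0 → 1: weight = 13, length = 2, mean = 13/2 ≈ 6.500
Minimum mean = 1.000, attained e.g. along the cycle 0 → 0 with weight 1 and length 1. So λ(A) = 1/1 = 1.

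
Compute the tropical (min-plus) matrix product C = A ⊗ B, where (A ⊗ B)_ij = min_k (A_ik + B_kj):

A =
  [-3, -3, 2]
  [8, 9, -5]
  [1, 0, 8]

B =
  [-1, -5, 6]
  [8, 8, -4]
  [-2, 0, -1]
A ⊗ B =
  [-4, -8, -7]
  [-7, -5, -6]
  [0, -4, -4]

Apply the min-plus product entry-by-entry:
  C[0][0] = min over k of (A[0][0] + B[0][0] = -3 + -1 = -4, A[0][1] + B[1][0] = -3 + 8 = 5, A[0][2] + B[2][0] = 2 + -2 = 0) = -4 (attained at k = 0)
  C[0][1] = min over k of (A[0][0] + B[0][1] = -3 + -5 = -8, A[0][1] + B[1][1] = -3 + 8 = 5, A[0][2] + B[2][1] = 2 + 0 = 2) = -8 (attained at k = 0)
  C[0][2] = min over k of (A[0][0] + B[0][2] = -3 + 6 = 3, A[0][1] + B[1][2] = -3 + -4 = -7, A[0][2] + B[2][2] = 2 + -1 = 1) = -7 (attained at k = 1)
  C[1][0] = min over k of (A[1][0] + B[0][0] = 8 + -1 = 7, A[1][1] + B[1][0] = 9 + 8 = 17, A[1][2] + B[2][0] = -5 + -2 = -7) = -7 (attained at k = 2)
  C[1][1] = min over k of (A[1][0] + B[0][1] = 8 + -5 = 3, A[1][1] + B[1][1] = 9 + 8 = 17, A[1][2] + B[2][1] = -5 + 0 = -5) = -5 (attained at k = 2)
  C[1][2] = min over k of (A[1][0] + B[0][2] = 8 + 6 = 14, A[1][1] + B[1][2] = 9 + -4 = 5, A[1][2] + B[2][2] = -5 + -1 = -6) = -6 (attained at k = 2)
  C[2][0] = min over k of (A[2][0] + B[0][0] = 1 + -1 = 0, A[2][1] + B[1][0] = 0 + 8 = 8, A[2][2] + B[2][0] = 8 + -2 = 6) = 0 (attained at k = 0)
  C[2][1] = min over k of (A[2][0] + B[0][1] = 1 + -5 = -4, A[2][1] + B[1][1] = 0 + 8 = 8, A[2][2] + B[2][1] = 8 + 0 = 8) = -4 (attained at k = 0)
  C[2][2] = min over k of (A[2][0] + B[0][2] = 1 + 6 = 7, A[2][1] + B[1][2] = 0 + -4 = -4, A[2][2] + B[2][2] = 8 + -1 = 7) = -4 (attained at k = 1)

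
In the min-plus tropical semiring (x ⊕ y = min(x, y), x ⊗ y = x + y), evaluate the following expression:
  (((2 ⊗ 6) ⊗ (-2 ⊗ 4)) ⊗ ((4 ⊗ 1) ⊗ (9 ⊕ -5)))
(((2 ⊗ 6) ⊗ (-2 ⊗ 4)) ⊗ ((4 ⊗ 1) ⊗ (9 ⊕ -5))) = 10

Expand innermost to outermost. Recall ⊕ takes the minimum of its arguments and ⊗ takes their sum. Working out the expression (((2 ⊗ 6) ⊗ (-2 ⊗ 4)) ⊗ ((4 ⊗ 1) ⊗ (9 ⊕ -5))) gives 10.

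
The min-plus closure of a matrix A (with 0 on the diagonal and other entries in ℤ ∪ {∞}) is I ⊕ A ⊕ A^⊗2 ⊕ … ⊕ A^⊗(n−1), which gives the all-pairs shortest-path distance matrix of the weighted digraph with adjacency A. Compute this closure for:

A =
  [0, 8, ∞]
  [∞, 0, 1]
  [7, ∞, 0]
Closure =
  [0, 8, 9]
  [8, 0, 1]
  [7, 15, 0]

This is the Floyd-Warshall all-pairs shortest-path computation. For each intermediate vertex k = 0, 1, …, 2, update dist[i][j] ← min(dist[i][j], dist[i][k] + dist[k][j]). The final matrix gives, for each (i, j), the minimum total weight of any directed path from i to j (possibly empty when i = j).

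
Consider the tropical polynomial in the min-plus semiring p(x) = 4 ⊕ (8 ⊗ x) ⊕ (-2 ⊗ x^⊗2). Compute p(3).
p(3) = 4

A tropical monomial a ⊗ x^⊗i evaluates to a + i · x. Evaluating each term at x = 3:
  Term 0 contributes 4 + 0 · 3 = 4
  Term 1 contributes 8 + 1 · 3 = 11
  Term 2 contributes -2 + 2 · 3 = 4
p(3) = ⊕ of these = min[4, 11, 4] = 4.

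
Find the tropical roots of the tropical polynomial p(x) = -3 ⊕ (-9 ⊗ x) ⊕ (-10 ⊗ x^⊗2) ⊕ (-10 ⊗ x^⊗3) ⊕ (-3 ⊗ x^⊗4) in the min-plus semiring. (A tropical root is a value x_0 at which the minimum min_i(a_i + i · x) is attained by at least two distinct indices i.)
Roots: {-7, 0, 1, 6}

Each tropical root is a break point of the lower envelope of the lines y = a_i + i · x (there are 5 lines, with slopes 0, 1, ..., 4). Only the lines that attain the minimum somewhere contribute to roots; other lines are dominated. Here the surviving (envelope) indices are i = 4, i = 3, i = 2, i = 1, i = 0.
Intersections between consecutive envelope lines give the roots: for adjacent envelope indices i < j the intersection is x = (a_i − a_j) / (j − i). Reading off the sorted break points: {-7, 0, 1, 6}.
Verification: at each break x_0, at least two indices attain the minimum of min_i(a_i + i · x_0).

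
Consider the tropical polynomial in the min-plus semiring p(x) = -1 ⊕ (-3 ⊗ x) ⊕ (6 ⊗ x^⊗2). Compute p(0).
p(0) = -3

A tropical monomial a ⊗ x^⊗i evaluates to a + i · x. Evaluating each term at x = 0:
  Term 0 contributes -1 + 0 · 0 = -1
  Term 1 contributes -3 + 1 · 0 = -3
  Term 2 contributes 6 + 2 · 0 = 6
p(0) = ⊕ of these = min[-1, -3, 6] = -3.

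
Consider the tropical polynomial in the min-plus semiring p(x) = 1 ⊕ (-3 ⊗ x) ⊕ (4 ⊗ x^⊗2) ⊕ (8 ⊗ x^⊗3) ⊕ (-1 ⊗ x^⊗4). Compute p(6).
p(6) = 1

A tropical monomial a ⊗ x^⊗i evaluates to a + i · x. Evaluating each term at x = 6:
  Term 0 contributes 1 + 0 · 6 = 1
  Term 1 contributes -3 + 1 · 6 = 3
  Term 2 contributes 4 + 2 · 6 = 16
  Term 3 contributes 8 + 3 · 6 = 26
  Term 4 contributes -1 + 4 · 6 = 23
p(6) = ⊕ of these = min[1, 3, 16, 26, 23] = 1.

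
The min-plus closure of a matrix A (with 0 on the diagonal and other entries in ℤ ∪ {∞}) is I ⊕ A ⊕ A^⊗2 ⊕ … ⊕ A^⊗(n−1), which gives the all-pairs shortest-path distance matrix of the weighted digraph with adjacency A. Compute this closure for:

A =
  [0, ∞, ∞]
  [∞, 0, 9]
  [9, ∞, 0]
Closure =
  [0, ∞, ∞]
  [18, 0, 9]
  [9, ∞, 0]

This is the Floyd-Warshall all-pairs shortest-path computation. For each intermediate vertex k = 0, 1, …, 2, update dist[i][j] ← min(dist[i][j], dist[i][k] + dist[k][j]). The final matrix gives, for each (i, j), the minimum total weight of any directed path from i to j (possibly empty when i = j).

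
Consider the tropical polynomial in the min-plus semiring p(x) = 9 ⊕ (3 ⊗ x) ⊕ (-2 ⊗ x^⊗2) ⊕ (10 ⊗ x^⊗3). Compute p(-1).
p(-1) = -4

A tropical monomial a ⊗ x^⊗i evaluates to a + i · x. Evaluating each term at x = -1:
  Term 0 contributes 9 + 0 · -1 = 9
  Term 1 contributes 3 + 1 · -1 = 2
  Term 2 contributes -2 + 2 · -1 = -4
  Term 3 contributes 10 + 3 · -1 = 7
p(-1) = ⊕ of these = min[9, 2, -4, 7] = -4.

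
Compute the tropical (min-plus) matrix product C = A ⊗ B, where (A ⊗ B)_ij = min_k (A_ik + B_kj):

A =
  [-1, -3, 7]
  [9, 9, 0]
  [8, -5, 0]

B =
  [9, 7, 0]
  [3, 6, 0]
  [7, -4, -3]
A ⊗ B =
  [0, 3, -3]
  [7, -4, -3]
  [-2, -4, -5]

Apply the min-plus product entry-by-entry:
  C[0][0] = min over k of (A[0][0] + B[0][0] = -1 + 9 = 8, A[0][1] + B[1][0] = -3 + 3 = 0, A[0][2] + B[2][0] = 7 + 7 = 14) = 0 (attained at k = 1)
  C[0][1] = min over k of (A[0][0] + B[0][1] = -1 + 7 = 6, A[0][1] + B[1][1] = -3 + 6 = 3, A[0][2] + B[2][1] = 7 + -4 = 3) = 3 (attained at k = 1)
  C[0][2] = min over k of (A[0][0] + B[0][2] = -1 + 0 = -1, A[0][1] + B[1][2] = -3 + 0 = -3, A[0][2] + B[2][2] = 7 + -3 = 4) = -3 (attained at k = 1)
  C[1][0] = min over k of (A[1][0] + B[0][0] = 9 + 9 = 18, A[1][1] + B[1][0] = 9 + 3 = 12, A[1][2] + B[2][0] = 0 + 7 = 7) = 7 (attained at k = 2)
  C[1][1] = min over k of (A[1][0] + B[0][1] = 9 + 7 = 16, A[1][1] + B[1][1] = 9 + 6 = 15, A[1][2] + B[2][1] = 0 + -4 = -4) = -4 (attained at k = 2)
  C[1][2] = min over k of (A[1][0] + B[0][2] = 9 + 0 = 9, A[1][1] + B[1][2] = 9 + 0 = 9, A[1][2] + B[2][2] = 0 + -3 = -3) = -3 (attained at k = 2)
  C[2][0] = min over k of (A[2][0] + B[0][0] = 8 + 9 = 17, A[2][1] + B[1][0] = -5 + 3 = -2, A[2][2] + B[2][0] = 0 + 7 = 7) = -2 (attained at k = 1)
  C[2][1] = min over k of (A[2][0] + B[0][1] = 8 + 7 = 15, A[2][1] + B[1][1] = -5 + 6 = 1, A[2][2] + B[2][1] = 0 + -4 = -4) = -4 (attained at k = 2)
  C[2][2] = min over k of (A[2][0] + B[0][2] = 8 + 0 = 8, A[2][1] + B[1][2] = -5 + 0 = -5, A[2][2] + B[2][2] = 0 + -3 = -3) = -5 (attained at k = 1)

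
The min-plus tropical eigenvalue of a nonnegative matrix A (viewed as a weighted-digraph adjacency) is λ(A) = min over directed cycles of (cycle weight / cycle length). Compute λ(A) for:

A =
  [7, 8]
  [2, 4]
λ(A) = 4

Enumerate directed cycles and compute their means (weight / length). Sample:
  cycle 0 → 0: weight = 7, length = 1, mean = 7/1 ≈ 7.000
  cycle 1 → 1: weight = 4, length = 1, mean = 4/1 ≈ 4.000
  cycle 0 → 1 → 0: weight = 10, length = 2, mean = 10/2 ≈ 5.000
  cycle 1 → 0 → 1: weight = 10, length = 2, mean = 10/2 ≈ 5.000
Minimum mean = 4.000, attained e.g. along the cycle 1 → 1 with weight 4 and length 1. So λ(A) = 4/1 = 4.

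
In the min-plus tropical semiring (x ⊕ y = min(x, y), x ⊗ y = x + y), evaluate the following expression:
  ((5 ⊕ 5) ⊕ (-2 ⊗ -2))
((5 ⊕ 5) ⊕ (-2 ⊗ -2)) = -4

Expand innermost to outermost. Recall ⊕ takes the minimum of its arguments and ⊗ takes their sum. Working out the expression ((5 ⊕ 5) ⊕ (-2 ⊗ -2)) gives -4.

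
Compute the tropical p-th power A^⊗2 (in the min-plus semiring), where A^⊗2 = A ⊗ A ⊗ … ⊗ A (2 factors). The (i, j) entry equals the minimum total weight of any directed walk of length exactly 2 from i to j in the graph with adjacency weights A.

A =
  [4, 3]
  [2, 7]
A^⊗2 =
  [5, 7]
  [6, 5]

Each entry (A^⊗2)_ij equals the minimum over all length-2 walks i = v_0 → v_1 → … → v_2 = j of Σ_t A[v_t][v_{t+1}]. For example, for (i, j) = (0, 1) we minimise over 2 possible intermediate vertex sequences; the minimum is 7, attained along the walk 0 → 0 → 1.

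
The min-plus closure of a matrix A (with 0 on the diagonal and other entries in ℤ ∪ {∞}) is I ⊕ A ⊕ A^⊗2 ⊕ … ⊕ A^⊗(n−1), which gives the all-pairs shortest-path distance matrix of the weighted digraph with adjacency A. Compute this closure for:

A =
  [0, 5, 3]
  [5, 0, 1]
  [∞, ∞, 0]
Closure =
  [0, 5, 3]
  [5, 0, 1]
  [∞, ∞, 0]

This is the Floyd-Warshall all-pairs shortest-path computation. For each intermediate vertex k = 0, 1, …, 2, update dist[i][j] ← min(dist[i][j], dist[i][k] + dist[k][j]). The final matrix gives, for each (i, j), the minimum total weight of any directed path from i to j (possibly empty when i = j).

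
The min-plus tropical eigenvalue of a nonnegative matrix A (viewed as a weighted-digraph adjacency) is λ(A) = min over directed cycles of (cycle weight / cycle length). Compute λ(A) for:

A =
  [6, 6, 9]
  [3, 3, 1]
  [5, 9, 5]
λ(A) = 3

Enumerate directed cycles and compute their means (weight / length). Sample:
  cycle 0 → 0: weight = 6, length = 1, mean = 6/1 ≈ 6.000
  cycle 1 → 1: weight = 3, length = 1, mean = 3/1 ≈ 3.000
  cycle 2 → 2: weight = 5, length = 1, mean = 5/1 ≈ 5.000
  cycle 0 → 1 → 0: weight = 9, length = 2, mean = 9/2 ≈ 4.500
  cycle 0 → 2 → 0: weight = 14, length = 2, mean = 14/2 ≈ 7.000
  cycle 1 → 0 → 1: weight = 9, length = 2, mean = 9/2 ≈ 4.500
Minimum mean = 3.000, attained e.g. along the cycle 1 → 1 with weight 3 and length 1. So λ(A) = 3/1 = 3.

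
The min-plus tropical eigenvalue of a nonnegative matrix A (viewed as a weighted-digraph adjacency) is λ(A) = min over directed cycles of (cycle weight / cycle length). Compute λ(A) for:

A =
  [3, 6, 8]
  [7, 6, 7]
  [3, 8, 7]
λ(A) = 3

Enumerate directed cycles and compute their means (weight / length). Sample:
  cycle 0 → 0: weight = 3, length = 1, mean = 3/1 ≈ 3.000
  cycle 1 → 1: weight = 6, length = 1, mean = 6/1 ≈ 6.000
  cycle 2 → 2: weight = 7, length = 1, mean = 7/1 ≈ 7.000
  cycle 0 → 1 → 0: weight = 13, length = 2, mean = 13/2 ≈ 6.500
  cycle 0 → 2 → 0: weight = 11, length = 2, mean = 11/2 ≈ 5.500
  cycle 1 → 0 → 1: weight = 13, length = 2, mean = 13/2 ≈ 6.500
Minimum mean = 3.000, attained e.g. along the cycle 0 → 0 with weight 3 and length 1. So λ(A) = 3/1 = 3.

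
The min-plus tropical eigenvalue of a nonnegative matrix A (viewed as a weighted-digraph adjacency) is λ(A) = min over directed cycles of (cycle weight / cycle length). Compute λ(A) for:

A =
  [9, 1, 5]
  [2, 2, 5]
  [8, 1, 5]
λ(A) = 3/2

Enumerate directed cycles and compute their means (weight / length). Sample:
  cycle 0 → 0: weight = 9, length = 1, mean = 9/1 ≈ 9.000
  cycle 1 → 1: weight = 2, length = 1, mean = 2/1 ≈ 2.000
  cycle 2 → 2: weight = 5, length = 1, mean = 5/1 ≈ 5.000
  cycle 0 → 1 → 0: weight = 3, length = 2, mean = 3/2 ≈ 1.500
  cycle 0 → 2 → 0: weight = 13, length = 2, mean = 13/2 ≈ 6.500
  cycle 1 → 0 → 1: weight = 3, length = 2, mean = 3/2 ≈ 1.500
Minimum mean = 1.500, attained e.g. along the cycle 0 → 1 → 0 with weight 3 and length 2. So λ(A) = 3/2 = 3/2.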